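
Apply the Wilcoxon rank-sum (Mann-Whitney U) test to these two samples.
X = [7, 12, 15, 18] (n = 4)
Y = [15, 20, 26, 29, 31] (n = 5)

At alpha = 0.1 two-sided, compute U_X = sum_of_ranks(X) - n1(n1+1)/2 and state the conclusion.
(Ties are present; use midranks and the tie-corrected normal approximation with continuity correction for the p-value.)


Step 1: Combine and sort all 9 observations; assign midranks.
sorted (value, group): (7,X), (12,X), (15,X), (15,Y), (18,X), (20,Y), (26,Y), (29,Y), (31,Y)
ranks: 7->1, 12->2, 15->3.5, 15->3.5, 18->5, 20->6, 26->7, 29->8, 31->9
Step 2: Rank sum for X: R1 = 1 + 2 + 3.5 + 5 = 11.5.
Step 3: U_X = R1 - n1(n1+1)/2 = 11.5 - 4*5/2 = 11.5 - 10 = 1.5.
       U_Y = n1*n2 - U_X = 20 - 1.5 = 18.5.
Step 4: Ties are present, so use the tie-corrected normal approximation (with continuity correction) for the p-value.
Step 5: p-value = 0.049090; compare to alpha = 0.1. reject H0.

U_X = 1.5, p = 0.049090, reject H0 at alpha = 0.1.


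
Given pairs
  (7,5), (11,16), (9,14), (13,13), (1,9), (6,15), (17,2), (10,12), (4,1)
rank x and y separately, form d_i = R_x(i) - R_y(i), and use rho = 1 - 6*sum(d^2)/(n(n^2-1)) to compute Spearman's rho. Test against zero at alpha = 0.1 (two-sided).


Step 1: Rank x and y separately (midranks; no ties here).
rank(x): 7->4, 11->7, 9->5, 13->8, 1->1, 6->3, 17->9, 10->6, 4->2
rank(y): 5->3, 16->9, 14->7, 13->6, 9->4, 15->8, 2->2, 12->5, 1->1
Step 2: d_i = R_x(i) - R_y(i); compute d_i^2.
  (4-3)^2=1, (7-9)^2=4, (5-7)^2=4, (8-6)^2=4, (1-4)^2=9, (3-8)^2=25, (9-2)^2=49, (6-5)^2=1, (2-1)^2=1
sum(d^2) = 98.
Step 3: rho = 1 - 6*98 / (9*(9^2 - 1)) = 1 - 588/720 = 0.183333.
Step 4: Under H0, t = rho * sqrt((n-2)/(1-rho^2)) = 0.4934 ~ t(7).
Step 5: Two-sided p-value from the t-distribution with 7 df = 0.636820.
Step 6: alpha = 0.1. fail to reject H0.

rho = 0.1833, p = 0.636820, fail to reject H0 at alpha = 0.1.


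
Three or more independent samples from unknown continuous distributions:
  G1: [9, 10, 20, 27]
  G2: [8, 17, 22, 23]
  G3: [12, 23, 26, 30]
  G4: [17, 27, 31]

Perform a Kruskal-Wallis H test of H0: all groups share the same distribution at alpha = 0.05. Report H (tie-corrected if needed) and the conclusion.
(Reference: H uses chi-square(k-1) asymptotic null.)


Step 1: Combine all N = 15 observations and assign midranks.
sorted (value, group, rank): (8,G2,1), (9,G1,2), (10,G1,3), (12,G3,4), (17,G2,5.5), (17,G4,5.5), (20,G1,7), (22,G2,8), (23,G2,9.5), (23,G3,9.5), (26,G3,11), (27,G1,12.5), (27,G4,12.5), (30,G3,14), (31,G4,15)
Step 2: Sum ranks within each group.
R_1 = 24.5 (n_1 = 4)
R_2 = 24 (n_2 = 4)
R_3 = 38.5 (n_3 = 4)
R_4 = 33 (n_4 = 3)
Step 3: H = 12/(N(N+1)) * sum(R_i^2/n_i) - 3(N+1)
     = 12/(15*16) * (24.5^2/4 + 24^2/4 + 38.5^2/4 + 33^2/3) - 3*16
     = 0.050000 * 1027.62 - 48
     = 3.381250.
Step 4: Ties present; correction factor C = 1 - 18/(15^3 - 15) = 0.994643. Corrected H = 3.381250 / 0.994643 = 3.399461.
Step 5: Under H0, H ~ chi^2(3); p-value = 0.334038.
Step 6: alpha = 0.05. fail to reject H0.

H = 3.3995, df = 3, p = 0.334038, fail to reject H0.


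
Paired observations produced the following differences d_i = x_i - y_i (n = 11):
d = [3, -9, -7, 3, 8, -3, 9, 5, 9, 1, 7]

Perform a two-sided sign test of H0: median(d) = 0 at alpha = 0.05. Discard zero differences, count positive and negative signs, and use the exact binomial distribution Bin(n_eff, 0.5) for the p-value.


Step 1: Discard zero differences. Original n = 11; n_eff = number of nonzero differences = 11.
Nonzero differences (with sign): +3, -9, -7, +3, +8, -3, +9, +5, +9, +1, +7
Step 2: Count signs: positive = 8, negative = 3.
Step 3: Under H0: P(positive) = 0.5, so the number of positives S ~ Bin(11, 0.5).
Step 4: Two-sided exact p-value = sum of Bin(11,0.5) probabilities at or below the observed probability = 0.226562.
Step 5: alpha = 0.05. fail to reject H0.

n_eff = 11, pos = 8, neg = 3, p = 0.226562, fail to reject H0.


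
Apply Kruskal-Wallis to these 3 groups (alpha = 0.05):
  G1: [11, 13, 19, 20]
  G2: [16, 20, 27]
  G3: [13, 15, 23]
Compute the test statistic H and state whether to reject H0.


Step 1: Combine all N = 10 observations and assign midranks.
sorted (value, group, rank): (11,G1,1), (13,G1,2.5), (13,G3,2.5), (15,G3,4), (16,G2,5), (19,G1,6), (20,G1,7.5), (20,G2,7.5), (23,G3,9), (27,G2,10)
Step 2: Sum ranks within each group.
R_1 = 17 (n_1 = 4)
R_2 = 22.5 (n_2 = 3)
R_3 = 15.5 (n_3 = 3)
Step 3: H = 12/(N(N+1)) * sum(R_i^2/n_i) - 3(N+1)
     = 12/(10*11) * (17^2/4 + 22.5^2/3 + 15.5^2/3) - 3*11
     = 0.109091 * 321.083 - 33
     = 2.027273.
Step 4: Ties present; correction factor C = 1 - 12/(10^3 - 10) = 0.987879. Corrected H = 2.027273 / 0.987879 = 2.052147.
Step 5: Under H0, H ~ chi^2(2); p-value = 0.358411.
Step 6: alpha = 0.05. fail to reject H0.

H = 2.0521, df = 2, p = 0.358411, fail to reject H0.


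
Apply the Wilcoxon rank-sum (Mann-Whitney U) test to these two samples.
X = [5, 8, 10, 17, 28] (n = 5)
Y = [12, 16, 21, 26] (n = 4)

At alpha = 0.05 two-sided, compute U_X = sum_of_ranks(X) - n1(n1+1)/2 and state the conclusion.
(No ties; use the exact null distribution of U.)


Step 1: Combine and sort all 9 observations; assign midranks.
sorted (value, group): (5,X), (8,X), (10,X), (12,Y), (16,Y), (17,X), (21,Y), (26,Y), (28,X)
ranks: 5->1, 8->2, 10->3, 12->4, 16->5, 17->6, 21->7, 26->8, 28->9
Step 2: Rank sum for X: R1 = 1 + 2 + 3 + 6 + 9 = 21.
Step 3: U_X = R1 - n1(n1+1)/2 = 21 - 5*6/2 = 21 - 15 = 6.
       U_Y = n1*n2 - U_X = 20 - 6 = 14.
Step 4: No ties, so the exact null distribution of U (based on enumerating the C(9,5) = 126 equally likely rank assignments) gives the two-sided p-value.
Step 5: p-value = 0.412698; compare to alpha = 0.05. fail to reject H0.

U_X = 6, p = 0.412698, fail to reject H0 at alpha = 0.05.


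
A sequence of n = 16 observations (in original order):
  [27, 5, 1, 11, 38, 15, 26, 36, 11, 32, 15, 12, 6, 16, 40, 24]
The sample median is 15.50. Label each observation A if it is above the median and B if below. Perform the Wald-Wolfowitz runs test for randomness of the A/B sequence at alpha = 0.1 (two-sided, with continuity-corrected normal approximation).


Step 1: Compute median = 15.50; label A = above, B = below.
Labels in order: ABBBABAABABBBAAA  (n_A = 8, n_B = 8)
Step 2: Count runs R = 9.
Step 3: Under H0 (random ordering), E[R] = 2*n_A*n_B/(n_A+n_B) + 1 = 2*8*8/16 + 1 = 9.0000.
        Var[R] = 2*n_A*n_B*(2*n_A*n_B - n_A - n_B) / ((n_A+n_B)^2 * (n_A+n_B-1)) = 14336/3840 = 3.7333.
        SD[R] = 1.9322.
Step 4: R = E[R], so z = 0 with no continuity correction.
Step 5: Two-sided p-value via normal approximation = 2*(1 - Phi(|z|)) = 1.000000.
Step 6: alpha = 0.1. fail to reject H0.

R = 9, z = 0.0000, p = 1.000000, fail to reject H0.


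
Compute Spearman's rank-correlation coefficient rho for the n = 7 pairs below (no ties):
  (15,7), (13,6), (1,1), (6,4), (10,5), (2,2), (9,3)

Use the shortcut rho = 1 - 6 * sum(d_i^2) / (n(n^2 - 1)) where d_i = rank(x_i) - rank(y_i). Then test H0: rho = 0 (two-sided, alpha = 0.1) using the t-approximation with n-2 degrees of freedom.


Step 1: Rank x and y separately (midranks; no ties here).
rank(x): 15->7, 13->6, 1->1, 6->3, 10->5, 2->2, 9->4
rank(y): 7->7, 6->6, 1->1, 4->4, 5->5, 2->2, 3->3
Step 2: d_i = R_x(i) - R_y(i); compute d_i^2.
  (7-7)^2=0, (6-6)^2=0, (1-1)^2=0, (3-4)^2=1, (5-5)^2=0, (2-2)^2=0, (4-3)^2=1
sum(d^2) = 2.
Step 3: rho = 1 - 6*2 / (7*(7^2 - 1)) = 1 - 12/336 = 0.964286.
Step 4: Under H0, t = rho * sqrt((n-2)/(1-rho^2)) = 8.1408 ~ t(5).
Step 5: Two-sided p-value from the t-distribution with 5 df = 0.000454.
Step 6: alpha = 0.1. reject H0.

rho = 0.9643, p = 0.000454, reject H0 at alpha = 0.1.


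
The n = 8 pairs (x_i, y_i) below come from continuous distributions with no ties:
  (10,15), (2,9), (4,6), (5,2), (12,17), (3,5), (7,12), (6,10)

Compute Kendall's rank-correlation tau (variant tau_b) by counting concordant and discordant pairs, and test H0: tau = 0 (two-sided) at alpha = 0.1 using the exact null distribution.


Step 1: Enumerate the 28 unordered pairs (i,j) with i<j and classify each by sign(x_j-x_i) * sign(y_j-y_i).
  (1,2):dx=-8,dy=-6->C; (1,3):dx=-6,dy=-9->C; (1,4):dx=-5,dy=-13->C; (1,5):dx=+2,dy=+2->C
  (1,6):dx=-7,dy=-10->C; (1,7):dx=-3,dy=-3->C; (1,8):dx=-4,dy=-5->C; (2,3):dx=+2,dy=-3->D
  (2,4):dx=+3,dy=-7->D; (2,5):dx=+10,dy=+8->C; (2,6):dx=+1,dy=-4->D; (2,7):dx=+5,dy=+3->C
  (2,8):dx=+4,dy=+1->C; (3,4):dx=+1,dy=-4->D; (3,5):dx=+8,dy=+11->C; (3,6):dx=-1,dy=-1->C
  (3,7):dx=+3,dy=+6->C; (3,8):dx=+2,dy=+4->C; (4,5):dx=+7,dy=+15->C; (4,6):dx=-2,dy=+3->D
  (4,7):dx=+2,dy=+10->C; (4,8):dx=+1,dy=+8->C; (5,6):dx=-9,dy=-12->C; (5,7):dx=-5,dy=-5->C
  (5,8):dx=-6,dy=-7->C; (6,7):dx=+4,dy=+7->C; (6,8):dx=+3,dy=+5->C; (7,8):dx=-1,dy=-2->C
Step 2: C = 23, D = 5, total pairs = 28.
Step 3: tau = (C - D)/(n(n-1)/2) = (23 - 5)/28 = 0.642857.
Step 4: Exact two-sided p-value (enumerate n! = 40320 permutations of y under H0): p = 0.031151.
Step 5: alpha = 0.1. reject H0.

tau_b = 0.6429 (C=23, D=5), p = 0.031151, reject H0.


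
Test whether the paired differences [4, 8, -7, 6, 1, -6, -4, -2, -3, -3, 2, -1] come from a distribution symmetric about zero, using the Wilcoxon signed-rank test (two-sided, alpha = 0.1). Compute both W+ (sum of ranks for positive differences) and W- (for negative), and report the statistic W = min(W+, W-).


Step 1: Drop any zero differences (none here) and take |d_i|.
|d| = [4, 8, 7, 6, 1, 6, 4, 2, 3, 3, 2, 1]
Step 2: Midrank |d_i| (ties get averaged ranks).
ranks: |4|->7.5, |8|->12, |7|->11, |6|->9.5, |1|->1.5, |6|->9.5, |4|->7.5, |2|->3.5, |3|->5.5, |3|->5.5, |2|->3.5, |1|->1.5
Step 3: Attach original signs; sum ranks with positive sign and with negative sign.
W+ = 7.5 + 12 + 9.5 + 1.5 + 3.5 = 34
W- = 11 + 9.5 + 7.5 + 3.5 + 5.5 + 5.5 + 1.5 = 44
(Check: W+ + W- = 78 should equal n(n+1)/2 = 78.)
Step 4: Test statistic W = min(W+, W-) = 34.
Step 5: Ties in |d|, so use the tie-corrected normal approximation.
        E[W] = n(n+1)/4 = 12*13/4 = 39.
        Tie groups: |d|=1 (t=2), |d|=2 (t=2), |d|=3 (t=2), |d|=4 (t=2), |d|=6 (t=2); sum(t^3 - t) = 30.
        Var[W] = n(n+1)(2n+1)/24 - sum(t^3-t)/48 = 3900/24 - 30/48 = 161.875.
        z = (W - E[W]) / sqrt(Var[W]) = (34 - 39) / 12.7230 = -0.3930.
        Two-sided p = 2*Phi(z) = 0.694328.
Step 6: alpha = 0.1. fail to reject H0.

W+ = 34, W- = 44, W = min = 34, p = 0.694328, fail to reject H0.


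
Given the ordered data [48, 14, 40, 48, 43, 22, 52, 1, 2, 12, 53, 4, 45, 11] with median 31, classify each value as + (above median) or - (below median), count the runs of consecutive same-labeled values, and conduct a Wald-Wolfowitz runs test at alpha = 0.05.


Step 1: Compute median = 31; label A = above, B = below.
Labels in order: ABAAABABBBABAB  (n_A = 7, n_B = 7)
Step 2: Count runs R = 10.
Step 3: Under H0 (random ordering), E[R] = 2*n_A*n_B/(n_A+n_B) + 1 = 2*7*7/14 + 1 = 8.0000.
        Var[R] = 2*n_A*n_B*(2*n_A*n_B - n_A - n_B) / ((n_A+n_B)^2 * (n_A+n_B-1)) = 8232/2548 = 3.2308.
        SD[R] = 1.7974.
Step 4: Continuity-corrected z = (R - 0.5 - E[R]) / SD[R] = (10 - 0.5 - 8.0000) / 1.7974 = 0.8345.
Step 5: Two-sided p-value via normal approximation = 2*(1 - Phi(|z|)) = 0.403986.
Step 6: alpha = 0.05. fail to reject H0.

R = 10, z = 0.8345, p = 0.403986, fail to reject H0.


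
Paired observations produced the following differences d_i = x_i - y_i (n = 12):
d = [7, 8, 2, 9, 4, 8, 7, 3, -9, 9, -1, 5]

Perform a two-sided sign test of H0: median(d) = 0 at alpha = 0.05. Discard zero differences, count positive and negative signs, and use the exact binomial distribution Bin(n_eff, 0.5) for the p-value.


Step 1: Discard zero differences. Original n = 12; n_eff = number of nonzero differences = 12.
Nonzero differences (with sign): +7, +8, +2, +9, +4, +8, +7, +3, -9, +9, -1, +5
Step 2: Count signs: positive = 10, negative = 2.
Step 3: Under H0: P(positive) = 0.5, so the number of positives S ~ Bin(12, 0.5).
Step 4: Two-sided exact p-value = sum of Bin(12,0.5) probabilities at or below the observed probability = 0.038574.
Step 5: alpha = 0.05. reject H0.

n_eff = 12, pos = 10, neg = 2, p = 0.038574, reject H0.


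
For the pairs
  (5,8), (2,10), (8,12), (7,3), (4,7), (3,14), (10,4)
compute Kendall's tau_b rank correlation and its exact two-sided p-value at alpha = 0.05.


Step 1: Enumerate the 21 unordered pairs (i,j) with i<j and classify each by sign(x_j-x_i) * sign(y_j-y_i).
  (1,2):dx=-3,dy=+2->D; (1,3):dx=+3,dy=+4->C; (1,4):dx=+2,dy=-5->D; (1,5):dx=-1,dy=-1->C
  (1,6):dx=-2,dy=+6->D; (1,7):dx=+5,dy=-4->D; (2,3):dx=+6,dy=+2->C; (2,4):dx=+5,dy=-7->D
  (2,5):dx=+2,dy=-3->D; (2,6):dx=+1,dy=+4->C; (2,7):dx=+8,dy=-6->D; (3,4):dx=-1,dy=-9->C
  (3,5):dx=-4,dy=-5->C; (3,6):dx=-5,dy=+2->D; (3,7):dx=+2,dy=-8->D; (4,5):dx=-3,dy=+4->D
  (4,6):dx=-4,dy=+11->D; (4,7):dx=+3,dy=+1->C; (5,6):dx=-1,dy=+7->D; (5,7):dx=+6,dy=-3->D
  (6,7):dx=+7,dy=-10->D
Step 2: C = 7, D = 14, total pairs = 21.
Step 3: tau = (C - D)/(n(n-1)/2) = (7 - 14)/21 = -0.333333.
Step 4: Exact two-sided p-value (enumerate n! = 5040 permutations of y under H0): p = 0.381349.
Step 5: alpha = 0.05. fail to reject H0.

tau_b = -0.3333 (C=7, D=14), p = 0.381349, fail to reject H0.


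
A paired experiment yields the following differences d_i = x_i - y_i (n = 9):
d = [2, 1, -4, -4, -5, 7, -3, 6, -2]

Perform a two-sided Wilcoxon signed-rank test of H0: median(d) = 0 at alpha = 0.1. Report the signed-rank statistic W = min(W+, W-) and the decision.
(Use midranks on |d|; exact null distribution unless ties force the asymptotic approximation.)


Step 1: Drop any zero differences (none here) and take |d_i|.
|d| = [2, 1, 4, 4, 5, 7, 3, 6, 2]
Step 2: Midrank |d_i| (ties get averaged ranks).
ranks: |2|->2.5, |1|->1, |4|->5.5, |4|->5.5, |5|->7, |7|->9, |3|->4, |6|->8, |2|->2.5
Step 3: Attach original signs; sum ranks with positive sign and with negative sign.
W+ = 2.5 + 1 + 9 + 8 = 20.5
W- = 5.5 + 5.5 + 7 + 4 + 2.5 = 24.5
(Check: W+ + W- = 45 should equal n(n+1)/2 = 45.)
Step 4: Test statistic W = min(W+, W-) = 20.5.
Step 5: Ties in |d|, so use the tie-corrected normal approximation.
        E[W] = n(n+1)/4 = 9*10/4 = 22.5.
        Tie groups: |d|=2 (t=2), |d|=4 (t=2); sum(t^3 - t) = 12.
        Var[W] = n(n+1)(2n+1)/24 - sum(t^3-t)/48 = 1710/24 - 12/48 = 71.
        z = (W - E[W]) / sqrt(Var[W]) = (20.5 - 22.5) / 8.4261 = -0.2374.
        Two-sided p = 2*Phi(z) = 0.812380.
Step 6: alpha = 0.1. fail to reject H0.

W+ = 20.5, W- = 24.5, W = min = 20.5, p = 0.812380, fail to reject H0.


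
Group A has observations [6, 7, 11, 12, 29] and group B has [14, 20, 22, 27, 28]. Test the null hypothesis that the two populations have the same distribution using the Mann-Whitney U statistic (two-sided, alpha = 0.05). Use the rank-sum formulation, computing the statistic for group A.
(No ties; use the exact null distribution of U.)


Step 1: Combine and sort all 10 observations; assign midranks.
sorted (value, group): (6,X), (7,X), (11,X), (12,X), (14,Y), (20,Y), (22,Y), (27,Y), (28,Y), (29,X)
ranks: 6->1, 7->2, 11->3, 12->4, 14->5, 20->6, 22->7, 27->8, 28->9, 29->10
Step 2: Rank sum for X: R1 = 1 + 2 + 3 + 4 + 10 = 20.
Step 3: U_X = R1 - n1(n1+1)/2 = 20 - 5*6/2 = 20 - 15 = 5.
       U_Y = n1*n2 - U_X = 25 - 5 = 20.
Step 4: No ties, so the exact null distribution of U (based on enumerating the C(10,5) = 252 equally likely rank assignments) gives the two-sided p-value.
Step 5: p-value = 0.150794; compare to alpha = 0.05. fail to reject H0.

U_X = 5, p = 0.150794, fail to reject H0 at alpha = 0.05.


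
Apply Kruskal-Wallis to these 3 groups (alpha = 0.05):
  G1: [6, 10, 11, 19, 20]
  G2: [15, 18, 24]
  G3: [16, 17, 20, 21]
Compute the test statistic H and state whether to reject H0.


Step 1: Combine all N = 12 observations and assign midranks.
sorted (value, group, rank): (6,G1,1), (10,G1,2), (11,G1,3), (15,G2,4), (16,G3,5), (17,G3,6), (18,G2,7), (19,G1,8), (20,G1,9.5), (20,G3,9.5), (21,G3,11), (24,G2,12)
Step 2: Sum ranks within each group.
R_1 = 23.5 (n_1 = 5)
R_2 = 23 (n_2 = 3)
R_3 = 31.5 (n_3 = 4)
Step 3: H = 12/(N(N+1)) * sum(R_i^2/n_i) - 3(N+1)
     = 12/(12*13) * (23.5^2/5 + 23^2/3 + 31.5^2/4) - 3*13
     = 0.076923 * 534.846 - 39
     = 2.141987.
Step 4: Ties present; correction factor C = 1 - 6/(12^3 - 12) = 0.996503. Corrected H = 2.141987 / 0.996503 = 2.149503.
Step 5: Under H0, H ~ chi^2(2); p-value = 0.341383.
Step 6: alpha = 0.05. fail to reject H0.

H = 2.1495, df = 2, p = 0.341383, fail to reject H0.


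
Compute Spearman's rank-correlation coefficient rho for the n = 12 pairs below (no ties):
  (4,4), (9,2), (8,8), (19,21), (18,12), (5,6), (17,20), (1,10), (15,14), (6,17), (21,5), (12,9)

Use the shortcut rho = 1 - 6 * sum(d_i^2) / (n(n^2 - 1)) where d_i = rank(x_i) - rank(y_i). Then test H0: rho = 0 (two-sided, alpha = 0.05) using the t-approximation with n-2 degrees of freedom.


Step 1: Rank x and y separately (midranks; no ties here).
rank(x): 4->2, 9->6, 8->5, 19->11, 18->10, 5->3, 17->9, 1->1, 15->8, 6->4, 21->12, 12->7
rank(y): 4->2, 2->1, 8->5, 21->12, 12->8, 6->4, 20->11, 10->7, 14->9, 17->10, 5->3, 9->6
Step 2: d_i = R_x(i) - R_y(i); compute d_i^2.
  (2-2)^2=0, (6-1)^2=25, (5-5)^2=0, (11-12)^2=1, (10-8)^2=4, (3-4)^2=1, (9-11)^2=4, (1-7)^2=36, (8-9)^2=1, (4-10)^2=36, (12-3)^2=81, (7-6)^2=1
sum(d^2) = 190.
Step 3: rho = 1 - 6*190 / (12*(12^2 - 1)) = 1 - 1140/1716 = 0.335664.
Step 4: Under H0, t = rho * sqrt((n-2)/(1-rho^2)) = 1.1268 ~ t(10).
Step 5: Two-sided p-value from the t-distribution with 10 df = 0.286123.
Step 6: alpha = 0.05. fail to reject H0.

rho = 0.3357, p = 0.286123, fail to reject H0 at alpha = 0.05.


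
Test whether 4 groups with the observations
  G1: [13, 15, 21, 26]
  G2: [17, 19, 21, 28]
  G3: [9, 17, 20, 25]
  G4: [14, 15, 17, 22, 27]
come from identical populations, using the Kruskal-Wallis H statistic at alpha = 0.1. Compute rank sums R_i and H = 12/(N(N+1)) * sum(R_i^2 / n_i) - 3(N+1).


Step 1: Combine all N = 17 observations and assign midranks.
sorted (value, group, rank): (9,G3,1), (13,G1,2), (14,G4,3), (15,G1,4.5), (15,G4,4.5), (17,G2,7), (17,G3,7), (17,G4,7), (19,G2,9), (20,G3,10), (21,G1,11.5), (21,G2,11.5), (22,G4,13), (25,G3,14), (26,G1,15), (27,G4,16), (28,G2,17)
Step 2: Sum ranks within each group.
R_1 = 33 (n_1 = 4)
R_2 = 44.5 (n_2 = 4)
R_3 = 32 (n_3 = 4)
R_4 = 43.5 (n_4 = 5)
Step 3: H = 12/(N(N+1)) * sum(R_i^2/n_i) - 3(N+1)
     = 12/(17*18) * (33^2/4 + 44.5^2/4 + 32^2/4 + 43.5^2/5) - 3*18
     = 0.039216 * 1401.76 - 54
     = 0.971078.
Step 4: Ties present; correction factor C = 1 - 36/(17^3 - 17) = 0.992647. Corrected H = 0.971078 / 0.992647 = 0.978272.
Step 5: Under H0, H ~ chi^2(3); p-value = 0.806509.
Step 6: alpha = 0.1. fail to reject H0.

H = 0.9783, df = 3, p = 0.806509, fail to reject H0.


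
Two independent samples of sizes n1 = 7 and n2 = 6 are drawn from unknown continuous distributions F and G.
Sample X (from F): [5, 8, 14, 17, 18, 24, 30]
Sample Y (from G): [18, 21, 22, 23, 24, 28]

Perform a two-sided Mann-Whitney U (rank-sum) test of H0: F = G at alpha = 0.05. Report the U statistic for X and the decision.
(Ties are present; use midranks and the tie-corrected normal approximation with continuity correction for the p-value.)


Step 1: Combine and sort all 13 observations; assign midranks.
sorted (value, group): (5,X), (8,X), (14,X), (17,X), (18,X), (18,Y), (21,Y), (22,Y), (23,Y), (24,X), (24,Y), (28,Y), (30,X)
ranks: 5->1, 8->2, 14->3, 17->4, 18->5.5, 18->5.5, 21->7, 22->8, 23->9, 24->10.5, 24->10.5, 28->12, 30->13
Step 2: Rank sum for X: R1 = 1 + 2 + 3 + 4 + 5.5 + 10.5 + 13 = 39.
Step 3: U_X = R1 - n1(n1+1)/2 = 39 - 7*8/2 = 39 - 28 = 11.
       U_Y = n1*n2 - U_X = 42 - 11 = 31.
Step 4: Ties are present, so use the tie-corrected normal approximation (with continuity correction) for the p-value.
Step 5: p-value = 0.173549; compare to alpha = 0.05. fail to reject H0.

U_X = 11, p = 0.173549, fail to reject H0 at alpha = 0.05.


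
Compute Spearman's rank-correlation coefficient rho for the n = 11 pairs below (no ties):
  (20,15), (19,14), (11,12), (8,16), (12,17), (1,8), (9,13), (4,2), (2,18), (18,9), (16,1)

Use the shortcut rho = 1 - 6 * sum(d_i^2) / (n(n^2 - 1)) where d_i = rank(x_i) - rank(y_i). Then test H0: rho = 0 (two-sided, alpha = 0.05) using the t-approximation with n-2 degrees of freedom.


Step 1: Rank x and y separately (midranks; no ties here).
rank(x): 20->11, 19->10, 11->6, 8->4, 12->7, 1->1, 9->5, 4->3, 2->2, 18->9, 16->8
rank(y): 15->8, 14->7, 12->5, 16->9, 17->10, 8->3, 13->6, 2->2, 18->11, 9->4, 1->1
Step 2: d_i = R_x(i) - R_y(i); compute d_i^2.
  (11-8)^2=9, (10-7)^2=9, (6-5)^2=1, (4-9)^2=25, (7-10)^2=9, (1-3)^2=4, (5-6)^2=1, (3-2)^2=1, (2-11)^2=81, (9-4)^2=25, (8-1)^2=49
sum(d^2) = 214.
Step 3: rho = 1 - 6*214 / (11*(11^2 - 1)) = 1 - 1284/1320 = 0.027273.
Step 4: Under H0, t = rho * sqrt((n-2)/(1-rho^2)) = 0.0818 ~ t(9).
Step 5: Two-sided p-value from the t-distribution with 9 df = 0.936558.
Step 6: alpha = 0.05. fail to reject H0.

rho = 0.0273, p = 0.936558, fail to reject H0 at alpha = 0.05.


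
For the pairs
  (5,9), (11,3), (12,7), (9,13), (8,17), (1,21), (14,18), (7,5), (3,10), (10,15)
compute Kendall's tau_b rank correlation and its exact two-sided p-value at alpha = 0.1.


Step 1: Enumerate the 45 unordered pairs (i,j) with i<j and classify each by sign(x_j-x_i) * sign(y_j-y_i).
  (1,2):dx=+6,dy=-6->D; (1,3):dx=+7,dy=-2->D; (1,4):dx=+4,dy=+4->C; (1,5):dx=+3,dy=+8->C
  (1,6):dx=-4,dy=+12->D; (1,7):dx=+9,dy=+9->C; (1,8):dx=+2,dy=-4->D; (1,9):dx=-2,dy=+1->D
  (1,10):dx=+5,dy=+6->C; (2,3):dx=+1,dy=+4->C; (2,4):dx=-2,dy=+10->D; (2,5):dx=-3,dy=+14->D
  (2,6):dx=-10,dy=+18->D; (2,7):dx=+3,dy=+15->C; (2,8):dx=-4,dy=+2->D; (2,9):dx=-8,dy=+7->D
  (2,10):dx=-1,dy=+12->D; (3,4):dx=-3,dy=+6->D; (3,5):dx=-4,dy=+10->D; (3,6):dx=-11,dy=+14->D
  (3,7):dx=+2,dy=+11->C; (3,8):dx=-5,dy=-2->C; (3,9):dx=-9,dy=+3->D; (3,10):dx=-2,dy=+8->D
  (4,5):dx=-1,dy=+4->D; (4,6):dx=-8,dy=+8->D; (4,7):dx=+5,dy=+5->C; (4,8):dx=-2,dy=-8->C
  (4,9):dx=-6,dy=-3->C; (4,10):dx=+1,dy=+2->C; (5,6):dx=-7,dy=+4->D; (5,7):dx=+6,dy=+1->C
  (5,8):dx=-1,dy=-12->C; (5,9):dx=-5,dy=-7->C; (5,10):dx=+2,dy=-2->D; (6,7):dx=+13,dy=-3->D
  (6,8):dx=+6,dy=-16->D; (6,9):dx=+2,dy=-11->D; (6,10):dx=+9,dy=-6->D; (7,8):dx=-7,dy=-13->C
  (7,9):dx=-11,dy=-8->C; (7,10):dx=-4,dy=-3->C; (8,9):dx=-4,dy=+5->D; (8,10):dx=+3,dy=+10->C
  (9,10):dx=+7,dy=+5->C
Step 2: C = 20, D = 25, total pairs = 45.
Step 3: tau = (C - D)/(n(n-1)/2) = (20 - 25)/45 = -0.111111.
Step 4: Exact two-sided p-value (enumerate n! = 3628800 permutations of y under H0): p = 0.727490.
Step 5: alpha = 0.1. fail to reject H0.

tau_b = -0.1111 (C=20, D=25), p = 0.727490, fail to reject H0.


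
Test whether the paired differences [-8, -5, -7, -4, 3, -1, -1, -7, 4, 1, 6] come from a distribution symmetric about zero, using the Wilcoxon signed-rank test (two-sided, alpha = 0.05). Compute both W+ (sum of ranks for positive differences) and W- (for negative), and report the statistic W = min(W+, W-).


Step 1: Drop any zero differences (none here) and take |d_i|.
|d| = [8, 5, 7, 4, 3, 1, 1, 7, 4, 1, 6]
Step 2: Midrank |d_i| (ties get averaged ranks).
ranks: |8|->11, |5|->7, |7|->9.5, |4|->5.5, |3|->4, |1|->2, |1|->2, |7|->9.5, |4|->5.5, |1|->2, |6|->8
Step 3: Attach original signs; sum ranks with positive sign and with negative sign.
W+ = 4 + 5.5 + 2 + 8 = 19.5
W- = 11 + 7 + 9.5 + 5.5 + 2 + 2 + 9.5 = 46.5
(Check: W+ + W- = 66 should equal n(n+1)/2 = 66.)
Step 4: Test statistic W = min(W+, W-) = 19.5.
Step 5: Ties in |d|, so use the tie-corrected normal approximation.
        E[W] = n(n+1)/4 = 11*12/4 = 33.
        Tie groups: |d|=1 (t=3), |d|=4 (t=2), |d|=7 (t=2); sum(t^3 - t) = 36.
        Var[W] = n(n+1)(2n+1)/24 - sum(t^3-t)/48 = 3036/24 - 36/48 = 125.75.
        z = (W - E[W]) / sqrt(Var[W]) = (19.5 - 33) / 11.2138 = -1.2039.
        Two-sided p = 2*Phi(z) = 0.228640.
Step 6: alpha = 0.05. fail to reject H0.

W+ = 19.5, W- = 46.5, W = min = 19.5, p = 0.228640, fail to reject H0.


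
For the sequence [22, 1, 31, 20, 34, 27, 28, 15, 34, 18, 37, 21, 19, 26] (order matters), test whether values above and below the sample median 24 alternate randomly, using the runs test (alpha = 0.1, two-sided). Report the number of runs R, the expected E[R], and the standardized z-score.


Step 1: Compute median = 24; label A = above, B = below.
Labels in order: BBABAAABABABBA  (n_A = 7, n_B = 7)
Step 2: Count runs R = 10.
Step 3: Under H0 (random ordering), E[R] = 2*n_A*n_B/(n_A+n_B) + 1 = 2*7*7/14 + 1 = 8.0000.
        Var[R] = 2*n_A*n_B*(2*n_A*n_B - n_A - n_B) / ((n_A+n_B)^2 * (n_A+n_B-1)) = 8232/2548 = 3.2308.
        SD[R] = 1.7974.
Step 4: Continuity-corrected z = (R - 0.5 - E[R]) / SD[R] = (10 - 0.5 - 8.0000) / 1.7974 = 0.8345.
Step 5: Two-sided p-value via normal approximation = 2*(1 - Phi(|z|)) = 0.403986.
Step 6: alpha = 0.1. fail to reject H0.

R = 10, z = 0.8345, p = 0.403986, fail to reject H0.


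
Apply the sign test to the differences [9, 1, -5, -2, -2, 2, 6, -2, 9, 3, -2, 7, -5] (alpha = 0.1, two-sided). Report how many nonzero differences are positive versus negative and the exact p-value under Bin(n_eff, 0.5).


Step 1: Discard zero differences. Original n = 13; n_eff = number of nonzero differences = 13.
Nonzero differences (with sign): +9, +1, -5, -2, -2, +2, +6, -2, +9, +3, -2, +7, -5
Step 2: Count signs: positive = 7, negative = 6.
Step 3: Under H0: P(positive) = 0.5, so the number of positives S ~ Bin(13, 0.5).
Step 4: Two-sided exact p-value = sum of Bin(13,0.5) probabilities at or below the observed probability = 1.000000.
Step 5: alpha = 0.1. fail to reject H0.

n_eff = 13, pos = 7, neg = 6, p = 1.000000, fail to reject H0.


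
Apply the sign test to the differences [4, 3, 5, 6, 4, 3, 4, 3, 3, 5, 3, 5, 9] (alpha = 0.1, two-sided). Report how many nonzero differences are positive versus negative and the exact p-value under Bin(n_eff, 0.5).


Step 1: Discard zero differences. Original n = 13; n_eff = number of nonzero differences = 13.
Nonzero differences (with sign): +4, +3, +5, +6, +4, +3, +4, +3, +3, +5, +3, +5, +9
Step 2: Count signs: positive = 13, negative = 0.
Step 3: Under H0: P(positive) = 0.5, so the number of positives S ~ Bin(13, 0.5).
Step 4: Two-sided exact p-value = sum of Bin(13,0.5) probabilities at or below the observed probability = 0.000244.
Step 5: alpha = 0.1. reject H0.

n_eff = 13, pos = 13, neg = 0, p = 0.000244, reject H0.


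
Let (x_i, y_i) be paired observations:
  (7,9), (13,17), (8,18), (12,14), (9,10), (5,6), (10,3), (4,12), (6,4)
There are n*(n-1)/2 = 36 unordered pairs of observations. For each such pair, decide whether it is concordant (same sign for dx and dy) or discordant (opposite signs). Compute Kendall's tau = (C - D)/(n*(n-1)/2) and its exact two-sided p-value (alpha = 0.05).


Step 1: Enumerate the 36 unordered pairs (i,j) with i<j and classify each by sign(x_j-x_i) * sign(y_j-y_i).
  (1,2):dx=+6,dy=+8->C; (1,3):dx=+1,dy=+9->C; (1,4):dx=+5,dy=+5->C; (1,5):dx=+2,dy=+1->C
  (1,6):dx=-2,dy=-3->C; (1,7):dx=+3,dy=-6->D; (1,8):dx=-3,dy=+3->D; (1,9):dx=-1,dy=-5->C
  (2,3):dx=-5,dy=+1->D; (2,4):dx=-1,dy=-3->C; (2,5):dx=-4,dy=-7->C; (2,6):dx=-8,dy=-11->C
  (2,7):dx=-3,dy=-14->C; (2,8):dx=-9,dy=-5->C; (2,9):dx=-7,dy=-13->C; (3,4):dx=+4,dy=-4->D
  (3,5):dx=+1,dy=-8->D; (3,6):dx=-3,dy=-12->C; (3,7):dx=+2,dy=-15->D; (3,8):dx=-4,dy=-6->C
  (3,9):dx=-2,dy=-14->C; (4,5):dx=-3,dy=-4->C; (4,6):dx=-7,dy=-8->C; (4,7):dx=-2,dy=-11->C
  (4,8):dx=-8,dy=-2->C; (4,9):dx=-6,dy=-10->C; (5,6):dx=-4,dy=-4->C; (5,7):dx=+1,dy=-7->D
  (5,8):dx=-5,dy=+2->D; (5,9):dx=-3,dy=-6->C; (6,7):dx=+5,dy=-3->D; (6,8):dx=-1,dy=+6->D
  (6,9):dx=+1,dy=-2->D; (7,8):dx=-6,dy=+9->D; (7,9):dx=-4,dy=+1->D; (8,9):dx=+2,dy=-8->D
Step 2: C = 22, D = 14, total pairs = 36.
Step 3: tau = (C - D)/(n(n-1)/2) = (22 - 14)/36 = 0.222222.
Step 4: Exact two-sided p-value (enumerate n! = 362880 permutations of y under H0): p = 0.476709.
Step 5: alpha = 0.05. fail to reject H0.

tau_b = 0.2222 (C=22, D=14), p = 0.476709, fail to reject H0.


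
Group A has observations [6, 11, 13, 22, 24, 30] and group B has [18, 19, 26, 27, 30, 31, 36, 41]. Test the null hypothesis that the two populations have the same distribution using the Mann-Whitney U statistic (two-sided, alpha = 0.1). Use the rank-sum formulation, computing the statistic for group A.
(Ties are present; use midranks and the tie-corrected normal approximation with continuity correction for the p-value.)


Step 1: Combine and sort all 14 observations; assign midranks.
sorted (value, group): (6,X), (11,X), (13,X), (18,Y), (19,Y), (22,X), (24,X), (26,Y), (27,Y), (30,X), (30,Y), (31,Y), (36,Y), (41,Y)
ranks: 6->1, 11->2, 13->3, 18->4, 19->5, 22->6, 24->7, 26->8, 27->9, 30->10.5, 30->10.5, 31->12, 36->13, 41->14
Step 2: Rank sum for X: R1 = 1 + 2 + 3 + 6 + 7 + 10.5 = 29.5.
Step 3: U_X = R1 - n1(n1+1)/2 = 29.5 - 6*7/2 = 29.5 - 21 = 8.5.
       U_Y = n1*n2 - U_X = 48 - 8.5 = 39.5.
Step 4: Ties are present, so use the tie-corrected normal approximation (with continuity correction) for the p-value.
Step 5: p-value = 0.052547; compare to alpha = 0.1. reject H0.

U_X = 8.5, p = 0.052547, reject H0 at alpha = 0.1.


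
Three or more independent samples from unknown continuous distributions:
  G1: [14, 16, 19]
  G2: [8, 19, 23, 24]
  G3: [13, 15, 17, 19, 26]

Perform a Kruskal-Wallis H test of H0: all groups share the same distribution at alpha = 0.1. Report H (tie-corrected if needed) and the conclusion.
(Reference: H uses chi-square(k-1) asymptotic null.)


Step 1: Combine all N = 12 observations and assign midranks.
sorted (value, group, rank): (8,G2,1), (13,G3,2), (14,G1,3), (15,G3,4), (16,G1,5), (17,G3,6), (19,G1,8), (19,G2,8), (19,G3,8), (23,G2,10), (24,G2,11), (26,G3,12)
Step 2: Sum ranks within each group.
R_1 = 16 (n_1 = 3)
R_2 = 30 (n_2 = 4)
R_3 = 32 (n_3 = 5)
Step 3: H = 12/(N(N+1)) * sum(R_i^2/n_i) - 3(N+1)
     = 12/(12*13) * (16^2/3 + 30^2/4 + 32^2/5) - 3*13
     = 0.076923 * 515.133 - 39
     = 0.625641.
Step 4: Ties present; correction factor C = 1 - 24/(12^3 - 12) = 0.986014. Corrected H = 0.625641 / 0.986014 = 0.634515.
Step 5: Under H0, H ~ chi^2(2); p-value = 0.728143.
Step 6: alpha = 0.1. fail to reject H0.

H = 0.6345, df = 2, p = 0.728143, fail to reject H0.


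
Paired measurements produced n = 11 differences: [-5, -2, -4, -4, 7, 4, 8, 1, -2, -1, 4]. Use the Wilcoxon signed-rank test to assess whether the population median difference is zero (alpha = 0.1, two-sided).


Step 1: Drop any zero differences (none here) and take |d_i|.
|d| = [5, 2, 4, 4, 7, 4, 8, 1, 2, 1, 4]
Step 2: Midrank |d_i| (ties get averaged ranks).
ranks: |5|->9, |2|->3.5, |4|->6.5, |4|->6.5, |7|->10, |4|->6.5, |8|->11, |1|->1.5, |2|->3.5, |1|->1.5, |4|->6.5
Step 3: Attach original signs; sum ranks with positive sign and with negative sign.
W+ = 10 + 6.5 + 11 + 1.5 + 6.5 = 35.5
W- = 9 + 3.5 + 6.5 + 6.5 + 3.5 + 1.5 = 30.5
(Check: W+ + W- = 66 should equal n(n+1)/2 = 66.)
Step 4: Test statistic W = min(W+, W-) = 30.5.
Step 5: Ties in |d|, so use the tie-corrected normal approximation.
        E[W] = n(n+1)/4 = 11*12/4 = 33.
        Tie groups: |d|=1 (t=2), |d|=2 (t=2), |d|=4 (t=4); sum(t^3 - t) = 72.
        Var[W] = n(n+1)(2n+1)/24 - sum(t^3-t)/48 = 3036/24 - 72/48 = 125.
        z = (W - E[W]) / sqrt(Var[W]) = (30.5 - 33) / 11.1803 = -0.2236.
        Two-sided p = 2*Phi(z) = 0.823063.
Step 6: alpha = 0.1. fail to reject H0.

W+ = 35.5, W- = 30.5, W = min = 30.5, p = 0.823063, fail to reject H0.


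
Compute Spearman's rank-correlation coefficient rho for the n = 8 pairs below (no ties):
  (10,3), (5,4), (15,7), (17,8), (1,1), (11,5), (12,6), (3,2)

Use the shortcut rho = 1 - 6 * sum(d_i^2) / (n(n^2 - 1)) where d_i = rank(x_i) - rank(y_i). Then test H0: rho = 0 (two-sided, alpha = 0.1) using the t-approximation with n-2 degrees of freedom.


Step 1: Rank x and y separately (midranks; no ties here).
rank(x): 10->4, 5->3, 15->7, 17->8, 1->1, 11->5, 12->6, 3->2
rank(y): 3->3, 4->4, 7->7, 8->8, 1->1, 5->5, 6->6, 2->2
Step 2: d_i = R_x(i) - R_y(i); compute d_i^2.
  (4-3)^2=1, (3-4)^2=1, (7-7)^2=0, (8-8)^2=0, (1-1)^2=0, (5-5)^2=0, (6-6)^2=0, (2-2)^2=0
sum(d^2) = 2.
Step 3: rho = 1 - 6*2 / (8*(8^2 - 1)) = 1 - 12/504 = 0.976190.
Step 4: Under H0, t = rho * sqrt((n-2)/(1-rho^2)) = 11.0235 ~ t(6).
Step 5: Two-sided p-value from the t-distribution with 6 df = 0.000033.
Step 6: alpha = 0.1. reject H0.

rho = 0.9762, p = 0.000033, reject H0 at alpha = 0.1.


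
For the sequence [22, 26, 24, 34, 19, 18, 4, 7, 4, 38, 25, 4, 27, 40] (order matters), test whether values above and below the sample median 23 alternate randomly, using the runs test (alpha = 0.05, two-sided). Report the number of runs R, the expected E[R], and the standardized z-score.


Step 1: Compute median = 23; label A = above, B = below.
Labels in order: BAAABBBBBAABAA  (n_A = 7, n_B = 7)
Step 2: Count runs R = 6.
Step 3: Under H0 (random ordering), E[R] = 2*n_A*n_B/(n_A+n_B) + 1 = 2*7*7/14 + 1 = 8.0000.
        Var[R] = 2*n_A*n_B*(2*n_A*n_B - n_A - n_B) / ((n_A+n_B)^2 * (n_A+n_B-1)) = 8232/2548 = 3.2308.
        SD[R] = 1.7974.
Step 4: Continuity-corrected z = (R + 0.5 - E[R]) / SD[R] = (6 + 0.5 - 8.0000) / 1.7974 = -0.8345.
Step 5: Two-sided p-value via normal approximation = 2*(1 - Phi(|z|)) = 0.403986.
Step 6: alpha = 0.05. fail to reject H0.

R = 6, z = -0.8345, p = 0.403986, fail to reject H0.


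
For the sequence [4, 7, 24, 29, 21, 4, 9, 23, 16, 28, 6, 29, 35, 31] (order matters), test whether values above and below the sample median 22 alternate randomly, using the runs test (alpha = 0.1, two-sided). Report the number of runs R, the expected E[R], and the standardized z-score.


Step 1: Compute median = 22; label A = above, B = below.
Labels in order: BBAABBBABABAAA  (n_A = 7, n_B = 7)
Step 2: Count runs R = 8.
Step 3: Under H0 (random ordering), E[R] = 2*n_A*n_B/(n_A+n_B) + 1 = 2*7*7/14 + 1 = 8.0000.
        Var[R] = 2*n_A*n_B*(2*n_A*n_B - n_A - n_B) / ((n_A+n_B)^2 * (n_A+n_B-1)) = 8232/2548 = 3.2308.
        SD[R] = 1.7974.
Step 4: R = E[R], so z = 0 with no continuity correction.
Step 5: Two-sided p-value via normal approximation = 2*(1 - Phi(|z|)) = 1.000000.
Step 6: alpha = 0.1. fail to reject H0.

R = 8, z = 0.0000, p = 1.000000, fail to reject H0.


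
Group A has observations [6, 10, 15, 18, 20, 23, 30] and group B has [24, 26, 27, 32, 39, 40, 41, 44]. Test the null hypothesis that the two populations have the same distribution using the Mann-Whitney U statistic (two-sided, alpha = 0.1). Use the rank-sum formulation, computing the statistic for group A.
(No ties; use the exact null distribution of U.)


Step 1: Combine and sort all 15 observations; assign midranks.
sorted (value, group): (6,X), (10,X), (15,X), (18,X), (20,X), (23,X), (24,Y), (26,Y), (27,Y), (30,X), (32,Y), (39,Y), (40,Y), (41,Y), (44,Y)
ranks: 6->1, 10->2, 15->3, 18->4, 20->5, 23->6, 24->7, 26->8, 27->9, 30->10, 32->11, 39->12, 40->13, 41->14, 44->15
Step 2: Rank sum for X: R1 = 1 + 2 + 3 + 4 + 5 + 6 + 10 = 31.
Step 3: U_X = R1 - n1(n1+1)/2 = 31 - 7*8/2 = 31 - 28 = 3.
       U_Y = n1*n2 - U_X = 56 - 3 = 53.
Step 4: No ties, so the exact null distribution of U (based on enumerating the C(15,7) = 6435 equally likely rank assignments) gives the two-sided p-value.
Step 5: p-value = 0.002176; compare to alpha = 0.1. reject H0.

U_X = 3, p = 0.002176, reject H0 at alpha = 0.1.


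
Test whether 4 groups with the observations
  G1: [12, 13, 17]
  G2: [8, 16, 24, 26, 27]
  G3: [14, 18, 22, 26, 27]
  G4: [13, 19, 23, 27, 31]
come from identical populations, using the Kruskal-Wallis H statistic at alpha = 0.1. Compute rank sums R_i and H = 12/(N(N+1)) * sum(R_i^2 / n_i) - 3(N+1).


Step 1: Combine all N = 18 observations and assign midranks.
sorted (value, group, rank): (8,G2,1), (12,G1,2), (13,G1,3.5), (13,G4,3.5), (14,G3,5), (16,G2,6), (17,G1,7), (18,G3,8), (19,G4,9), (22,G3,10), (23,G4,11), (24,G2,12), (26,G2,13.5), (26,G3,13.5), (27,G2,16), (27,G3,16), (27,G4,16), (31,G4,18)
Step 2: Sum ranks within each group.
R_1 = 12.5 (n_1 = 3)
R_2 = 48.5 (n_2 = 5)
R_3 = 52.5 (n_3 = 5)
R_4 = 57.5 (n_4 = 5)
Step 3: H = 12/(N(N+1)) * sum(R_i^2/n_i) - 3(N+1)
     = 12/(18*19) * (12.5^2/3 + 48.5^2/5 + 52.5^2/5 + 57.5^2/5) - 3*19
     = 0.035088 * 1735.03 - 57
     = 3.878363.
Step 4: Ties present; correction factor C = 1 - 36/(18^3 - 18) = 0.993808. Corrected H = 3.878363 / 0.993808 = 3.902527.
Step 5: Under H0, H ~ chi^2(3); p-value = 0.272184.
Step 6: alpha = 0.1. fail to reject H0.

H = 3.9025, df = 3, p = 0.272184, fail to reject H0.


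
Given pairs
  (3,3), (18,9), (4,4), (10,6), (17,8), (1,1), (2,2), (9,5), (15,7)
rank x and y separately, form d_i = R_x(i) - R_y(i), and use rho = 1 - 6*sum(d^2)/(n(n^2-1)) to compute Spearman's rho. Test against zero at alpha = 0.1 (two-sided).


Step 1: Rank x and y separately (midranks; no ties here).
rank(x): 3->3, 18->9, 4->4, 10->6, 17->8, 1->1, 2->2, 9->5, 15->7
rank(y): 3->3, 9->9, 4->4, 6->6, 8->8, 1->1, 2->2, 5->5, 7->7
Step 2: d_i = R_x(i) - R_y(i); compute d_i^2.
  (3-3)^2=0, (9-9)^2=0, (4-4)^2=0, (6-6)^2=0, (8-8)^2=0, (1-1)^2=0, (2-2)^2=0, (5-5)^2=0, (7-7)^2=0
sum(d^2) = 0.
Step 3: rho = 1 - 6*0 / (9*(9^2 - 1)) = 1 - 0/720 = 1.000000.
Step 5: Two-sided p-value from the t-distribution with 7 df = 0.000000.
Step 6: alpha = 0.1. reject H0.

rho = 1.0000, p = 0.000000, reject H0 at alpha = 0.1.


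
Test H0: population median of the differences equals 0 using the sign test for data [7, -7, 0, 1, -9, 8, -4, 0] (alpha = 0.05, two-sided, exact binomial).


Step 1: Discard zero differences. Original n = 8; n_eff = number of nonzero differences = 6.
Nonzero differences (with sign): +7, -7, +1, -9, +8, -4
Step 2: Count signs: positive = 3, negative = 3.
Step 3: Under H0: P(positive) = 0.5, so the number of positives S ~ Bin(6, 0.5).
Step 4: Two-sided exact p-value = sum of Bin(6,0.5) probabilities at or below the observed probability = 1.000000.
Step 5: alpha = 0.05. fail to reject H0.

n_eff = 6, pos = 3, neg = 3, p = 1.000000, fail to reject H0.


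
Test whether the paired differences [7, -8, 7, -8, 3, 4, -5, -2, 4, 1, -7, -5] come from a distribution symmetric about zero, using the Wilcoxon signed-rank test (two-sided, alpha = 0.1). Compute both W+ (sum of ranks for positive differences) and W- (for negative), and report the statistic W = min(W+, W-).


Step 1: Drop any zero differences (none here) and take |d_i|.
|d| = [7, 8, 7, 8, 3, 4, 5, 2, 4, 1, 7, 5]
Step 2: Midrank |d_i| (ties get averaged ranks).
ranks: |7|->9, |8|->11.5, |7|->9, |8|->11.5, |3|->3, |4|->4.5, |5|->6.5, |2|->2, |4|->4.5, |1|->1, |7|->9, |5|->6.5
Step 3: Attach original signs; sum ranks with positive sign and with negative sign.
W+ = 9 + 9 + 3 + 4.5 + 4.5 + 1 = 31
W- = 11.5 + 11.5 + 6.5 + 2 + 9 + 6.5 = 47
(Check: W+ + W- = 78 should equal n(n+1)/2 = 78.)
Step 4: Test statistic W = min(W+, W-) = 31.
Step 5: Ties in |d|, so use the tie-corrected normal approximation.
        E[W] = n(n+1)/4 = 12*13/4 = 39.
        Tie groups: |d|=4 (t=2), |d|=5 (t=2), |d|=7 (t=3), |d|=8 (t=2); sum(t^3 - t) = 42.
        Var[W] = n(n+1)(2n+1)/24 - sum(t^3-t)/48 = 3900/24 - 42/48 = 161.625.
        z = (W - E[W]) / sqrt(Var[W]) = (31 - 39) / 12.7132 = -0.6293.
        Two-sided p = 2*Phi(z) = 0.529174.
Step 6: alpha = 0.1. fail to reject H0.

W+ = 31, W- = 47, W = min = 31, p = 0.529174, fail to reject H0.


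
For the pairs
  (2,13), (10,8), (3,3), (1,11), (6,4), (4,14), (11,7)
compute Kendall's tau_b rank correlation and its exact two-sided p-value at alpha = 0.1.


Step 1: Enumerate the 21 unordered pairs (i,j) with i<j and classify each by sign(x_j-x_i) * sign(y_j-y_i).
  (1,2):dx=+8,dy=-5->D; (1,3):dx=+1,dy=-10->D; (1,4):dx=-1,dy=-2->C; (1,5):dx=+4,dy=-9->D
  (1,6):dx=+2,dy=+1->C; (1,7):dx=+9,dy=-6->D; (2,3):dx=-7,dy=-5->C; (2,4):dx=-9,dy=+3->D
  (2,5):dx=-4,dy=-4->C; (2,6):dx=-6,dy=+6->D; (2,7):dx=+1,dy=-1->D; (3,4):dx=-2,dy=+8->D
  (3,5):dx=+3,dy=+1->C; (3,6):dx=+1,dy=+11->C; (3,7):dx=+8,dy=+4->C; (4,5):dx=+5,dy=-7->D
  (4,6):dx=+3,dy=+3->C; (4,7):dx=+10,dy=-4->D; (5,6):dx=-2,dy=+10->D; (5,7):dx=+5,dy=+3->C
  (6,7):dx=+7,dy=-7->D
Step 2: C = 9, D = 12, total pairs = 21.
Step 3: tau = (C - D)/(n(n-1)/2) = (9 - 12)/21 = -0.142857.
Step 4: Exact two-sided p-value (enumerate n! = 5040 permutations of y under H0): p = 0.772619.
Step 5: alpha = 0.1. fail to reject H0.

tau_b = -0.1429 (C=9, D=12), p = 0.772619, fail to reject H0.


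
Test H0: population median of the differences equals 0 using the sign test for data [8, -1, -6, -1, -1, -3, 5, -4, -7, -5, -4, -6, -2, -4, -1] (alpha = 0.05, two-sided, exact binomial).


Step 1: Discard zero differences. Original n = 15; n_eff = number of nonzero differences = 15.
Nonzero differences (with sign): +8, -1, -6, -1, -1, -3, +5, -4, -7, -5, -4, -6, -2, -4, -1
Step 2: Count signs: positive = 2, negative = 13.
Step 3: Under H0: P(positive) = 0.5, so the number of positives S ~ Bin(15, 0.5).
Step 4: Two-sided exact p-value = sum of Bin(15,0.5) probabilities at or below the observed probability = 0.007385.
Step 5: alpha = 0.05. reject H0.

n_eff = 15, pos = 2, neg = 13, p = 0.007385, reject H0.
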